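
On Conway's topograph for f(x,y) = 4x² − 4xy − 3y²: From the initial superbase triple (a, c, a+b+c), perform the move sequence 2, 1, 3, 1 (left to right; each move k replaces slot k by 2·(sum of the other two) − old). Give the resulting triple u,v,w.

start (4,-3,-3) = (f(1,0),f(0,1),f(1,1))
replace slot 2: 2·(4+(-3)) − (-3) = 5 → (4,5,-3)
replace slot 1: 2·(5+(-3)) − 4 = 0 → (0,5,-3)
replace slot 3: 2·(0+5) − (-3) = 13 → (0,5,13)
replace slot 1: 2·(5+13) − 0 = 36 → (36,5,13)

36,5,13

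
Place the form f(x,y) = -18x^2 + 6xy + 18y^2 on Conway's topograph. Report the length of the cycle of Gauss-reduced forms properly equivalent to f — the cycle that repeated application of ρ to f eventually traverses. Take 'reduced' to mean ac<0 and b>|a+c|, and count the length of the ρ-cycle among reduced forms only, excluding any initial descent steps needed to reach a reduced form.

D = 1332, ⌊√D⌋ = 36
river: ρ → (18,30,-6)
river: ρ → (-6,30,18)
river: ρ → (18,6,-18)
river: ρ → (-18,30,6)
river: ρ → (6,30,-18)
river: ρ → (-18,6,18)
ρ-cycle length = 6 (tail of 0 descent steps not counted)

6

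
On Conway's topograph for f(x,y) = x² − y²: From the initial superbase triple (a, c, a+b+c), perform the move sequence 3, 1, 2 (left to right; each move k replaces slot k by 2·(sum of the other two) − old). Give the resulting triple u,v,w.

start (1,-1,0) = (f(1,0),f(0,1),f(1,1))
replace slot 3: 2·(1+(-1)) − 0 = 0 → (1,-1,0)
replace slot 1: 2·((-1)+0) − 1 = -3 → (-3,-1,0)
replace slot 2: 2·((-3)+0) − (-1) = -5 → (-3,-5,0)

-3,-5,0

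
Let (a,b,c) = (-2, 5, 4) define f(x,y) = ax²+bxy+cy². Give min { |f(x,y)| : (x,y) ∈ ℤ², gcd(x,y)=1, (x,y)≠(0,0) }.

river: ρ → (4,3,-3)
river: ρ → (-3,3,4)
river: ρ → (4,5,-2)
river: ρ → (-2,7,1)
river: ρ → (1,7,-2)
river: ρ → (-2,5,4)
closes: descent 0, river 6
min |a| on river = 1

1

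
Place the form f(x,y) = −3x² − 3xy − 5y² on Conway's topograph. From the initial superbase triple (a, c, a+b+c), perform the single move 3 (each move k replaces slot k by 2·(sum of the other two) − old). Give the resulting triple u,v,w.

start (-3,-5,-11) = (f(1,0),f(0,1),f(1,1))
replace slot 3: 2·((-3)+(-5)) − (-11) = -5 → (-3,-5,-5)

-3,-5,-5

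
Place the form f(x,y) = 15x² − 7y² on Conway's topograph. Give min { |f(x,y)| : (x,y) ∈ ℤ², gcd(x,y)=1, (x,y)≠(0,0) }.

descent: ρ → (-7,14,8)  [lands on river]
river: ρ → (8,18,-3)
river: ρ → (-3,18,8)
river: ρ → (8,14,-7)
closes: descent 1, river 4
min |a| on river = 3

3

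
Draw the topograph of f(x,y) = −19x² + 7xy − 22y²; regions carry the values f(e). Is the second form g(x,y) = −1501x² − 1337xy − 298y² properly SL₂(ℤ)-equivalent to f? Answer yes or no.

D₁ = -1623, D₂ = -1623
f is negative-definite; reduce −f:
−f: reduced (well bottom): (19,-7,22) with a≤c, −a<b≤a
flip sign back: reduced form of f is (-19,7,-22)
g is negative-definite; reduce −g:
−g: flip: (1501,1337,298)→(298,-1337,1501)
−g: translate: b→-145 (≡-1337 mod 596), so (298,-1337,1501)→(298,-145,19)
−g: flip: (298,-145,19)→(19,145,298)
−g: translate: b→-7 (≡145 mod 38), so (19,145,298)→(19,-7,22)
−g: reduced (well bottom): (19,-7,22) with a≤c, −a<b≤a
flip sign back: reduced form of g is (-19,7,-22)
reduced forms (-19, 7, -22) vs (-19, 7, -22) ⇒ equivalent

yes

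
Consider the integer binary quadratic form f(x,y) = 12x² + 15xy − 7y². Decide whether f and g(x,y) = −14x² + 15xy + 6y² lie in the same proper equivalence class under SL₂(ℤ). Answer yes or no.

D₁ = 561, D₂ = 561
river cycle of f (length 16): (-7, 13, 14), (14, 15, -6), (-6, 21, 5), (5, 19, -10), (-10, 21, 3), (3, 21, -10), (-10, 19, 5), (5, 21, -6), (-6, 15, 14), (14, 13, -7), … (6 more)
river cycle of g (length 16): (6, 21, -5), (-5, 19, 10), (10, 21, -3), (-3, 21, 10), (10, 19, -5), (-5, 21, 6), (6, 15, -14), (-14, 13, 7), (7, 15, -12), (-12, 9, 10), … (6 more)
cycles differ ⇒ inequivalent

no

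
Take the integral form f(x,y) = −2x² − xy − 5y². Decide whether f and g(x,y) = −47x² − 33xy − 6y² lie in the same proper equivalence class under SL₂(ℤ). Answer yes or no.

D₁ = -39, D₂ = -39
f is negative-definite; reduce −f:
−f: reduced (well bottom): (2,1,5) with a≤c, −a<b≤a
flip sign back: reduced form of f is (-2,-1,-5)
g is negative-definite; reduce −g:
−g: flip: (47,33,6)→(6,-33,47)
−g: translate: b→3 (≡-33 mod 12), so (6,-33,47)→(6,3,2)
−g: flip: (6,3,2)→(2,-3,6)
−g: translate: b→1 (≡-3 mod 4), so (2,-3,6)→(2,1,5)
−g: reduced (well bottom): (2,1,5) with a≤c, −a<b≤a
flip sign back: reduced form of g is (-2,-1,-5)
reduced forms (-2, -1, -5) vs (-2, -1, -5) ⇒ equivalent

yes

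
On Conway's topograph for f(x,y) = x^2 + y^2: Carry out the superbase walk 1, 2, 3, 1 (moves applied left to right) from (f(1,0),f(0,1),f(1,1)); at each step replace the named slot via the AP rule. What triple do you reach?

start (1,1,2) = (f(1,0),f(0,1),f(1,1))
replace slot 1: 2·(1+2) − 1 = 5 → (5,1,2)
replace slot 2: 2·(5+2) − 1 = 13 → (5,13,2)
replace slot 3: 2·(5+13) − 2 = 34 → (5,13,34)
replace slot 1: 2·(13+34) − 5 = 89 → (89,13,34)

89,13,34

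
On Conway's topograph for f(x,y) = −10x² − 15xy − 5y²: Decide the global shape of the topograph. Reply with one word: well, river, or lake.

D = b²−4ac = (-15)² − 4·(-10)·(-5) = 25
D = 5² is a perfect square ⇒ form factors over ℤ ⇒ lakes

lake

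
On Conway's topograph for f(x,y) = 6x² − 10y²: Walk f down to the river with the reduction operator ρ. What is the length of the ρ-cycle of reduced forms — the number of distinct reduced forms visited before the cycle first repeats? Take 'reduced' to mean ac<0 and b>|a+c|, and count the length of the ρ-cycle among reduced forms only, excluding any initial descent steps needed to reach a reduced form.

D = 240, ⌊√D⌋ = 15
descent: ρ → (-10,0,6)
descent: ρ → (6,12,-4)  [lands on river]
river: ρ → (-4,12,6)
ρ-cycle length = 2 (tail of 2 descent steps not counted)

2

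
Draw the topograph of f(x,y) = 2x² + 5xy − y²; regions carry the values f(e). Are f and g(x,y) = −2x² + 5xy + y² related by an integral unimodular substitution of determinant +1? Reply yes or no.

D₁ = 33, D₂ = 33
river cycle of f (length 4): (-1, 5, 2), (2, 3, -3), (-3, 3, 2), (2, 5, -1)
river cycle of g (length 4): (1, 5, -2), (-2, 3, 3), (3, 3, -2), (-2, 5, 1)
cycles differ ⇒ inequivalent

no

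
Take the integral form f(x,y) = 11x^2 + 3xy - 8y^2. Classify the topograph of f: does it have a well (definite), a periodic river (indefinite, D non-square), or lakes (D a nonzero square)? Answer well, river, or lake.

D = b²−4ac = 3² − 4·11·(-8) = 361
D = 19² is a perfect square ⇒ form factors over ℤ ⇒ lakes

lake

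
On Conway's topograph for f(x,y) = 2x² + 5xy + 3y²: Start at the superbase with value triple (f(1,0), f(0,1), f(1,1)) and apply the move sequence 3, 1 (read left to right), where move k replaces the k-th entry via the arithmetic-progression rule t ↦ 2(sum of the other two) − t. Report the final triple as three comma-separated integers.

start (2,3,10) = (f(1,0),f(0,1),f(1,1))
replace slot 3: 2·(2+3) − 10 = 0 → (2,3,0)
replace slot 1: 2·(3+0) − 2 = 4 → (4,3,0)

4,3,0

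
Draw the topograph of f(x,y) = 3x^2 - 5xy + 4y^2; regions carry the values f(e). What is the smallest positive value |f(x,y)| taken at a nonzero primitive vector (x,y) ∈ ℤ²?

translate: b→1 (≡-5 mod 6), so (3,-5,4)→(3,1,2)
flip: (3,1,2)→(2,-1,3)
reduced (well bottom): (2,-1,3) with a≤c, −a<b≤a
well minimum = a = 2

2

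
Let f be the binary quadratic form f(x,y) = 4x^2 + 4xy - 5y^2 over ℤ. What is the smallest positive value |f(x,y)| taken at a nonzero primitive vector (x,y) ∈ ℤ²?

river: ρ → (-5,6,3)
river: ρ → (3,6,-5)
river: ρ → (-5,4,4)
river: ρ → (4,4,-5)
closes: descent 0, river 4
min |a| on river = 3

3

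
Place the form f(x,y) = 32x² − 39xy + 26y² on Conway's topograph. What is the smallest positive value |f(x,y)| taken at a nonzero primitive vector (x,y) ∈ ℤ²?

translate: b→25 (≡-39 mod 64), so (32,-39,26)→(32,25,19)
flip: (32,25,19)→(19,-25,32)
translate: b→13 (≡-25 mod 38), so (19,-25,32)→(19,13,26)
reduced (well bottom): (19,13,26) with a≤c, −a<b≤a
well minimum = a = 19

19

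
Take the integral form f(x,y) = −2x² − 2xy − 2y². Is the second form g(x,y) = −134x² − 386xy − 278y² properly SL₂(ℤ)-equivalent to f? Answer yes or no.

D₁ = -12, D₂ = -12
f is negative-definite; reduce −f:
−f: reduced (well bottom): (2,2,2) with a≤c, −a<b≤a
flip sign back: reduced form of f is (-2,-2,-2)
g is negative-definite; reduce −g:
−g: translate: b→118 (≡386 mod 268), so (134,386,278)→(134,118,26)
−g: flip: (134,118,26)→(26,-118,134)
−g: translate: b→-14 (≡-118 mod 52), so (26,-118,134)→(26,-14,2)
−g: flip: (26,-14,2)→(2,14,26)
−g: translate: b→2 (≡14 mod 4), so (2,14,26)→(2,2,2)
−g: reduced (well bottom): (2,2,2) with a≤c, −a<b≤a
flip sign back: reduced form of g is (-2,-2,-2)
reduced forms (-2, -2, -2) vs (-2, -2, -2) ⇒ equivalent

yes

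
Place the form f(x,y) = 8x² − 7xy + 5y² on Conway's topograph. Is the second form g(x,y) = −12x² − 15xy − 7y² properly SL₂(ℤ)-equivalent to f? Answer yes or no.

D₁ = -111, D₂ = -111
f: flip: (8,-7,5)→(5,7,8)
f: translate: b→-3 (≡7 mod 10), so (5,7,8)→(5,-3,6)
f: reduced (well bottom): (5,-3,6) with a≤c, −a<b≤a
g is negative-definite; reduce −g:
−g: translate: b→-9 (≡15 mod 24), so (12,15,7)→(12,-9,4)
−g: flip: (12,-9,4)→(4,9,12)
−g: translate: b→1 (≡9 mod 8), so (4,9,12)→(4,1,7)
−g: reduced (well bottom): (4,1,7) with a≤c, −a<b≤a
flip sign back: reduced form of g is (-4,-1,-7)
reduced forms (5, -3, 6) vs (-4, -1, -7) ⇒ inequivalent

no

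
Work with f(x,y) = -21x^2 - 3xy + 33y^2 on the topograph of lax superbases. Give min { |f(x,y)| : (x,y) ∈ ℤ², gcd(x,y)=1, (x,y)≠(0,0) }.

descent: ρ → (33,3,-21)
descent: ρ → (-21,39,15)  [lands on river]
river: ρ → (15,51,-3)
river: ρ → (-3,51,15)
river: ρ → (15,39,-21)
river: ρ → (-21,45,9)
river: ρ → (9,45,-21)
closes: descent 2, river 6
min |a| on river = 3

3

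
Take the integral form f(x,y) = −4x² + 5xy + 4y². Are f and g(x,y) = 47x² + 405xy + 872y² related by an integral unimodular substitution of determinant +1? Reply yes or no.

D₁ = 89, D₂ = 89
river cycle of f (length 14): (4, 3, -5), (-5, 7, 2), (2, 9, -1), (-1, 9, 2), (2, 7, -5), (-5, 3, 4), (4, 5, -4), (-4, 3, 5), (5, 7, -2), (-2, 9, 1), … (4 more)
river cycle of g (length 14): (4, 3, -5), (-5, 7, 2), (2, 9, -1), (-1, 9, 2), (2, 7, -5), (-5, 3, 4), (4, 5, -4), (-4, 3, 5), (5, 7, -2), (-2, 9, 1), … (4 more)
cycles coincide ⇒ equivalent

yes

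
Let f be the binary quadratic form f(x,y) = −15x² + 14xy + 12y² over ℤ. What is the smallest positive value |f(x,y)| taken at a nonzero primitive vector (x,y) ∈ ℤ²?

river: ρ → (12,10,-17)
river: ρ → (-17,24,5)
river: ρ → (5,26,-12)
river: ρ → (-12,22,9)
river: ρ → (9,14,-20)
river: ρ → (-20,26,3)
river: ρ → (3,28,-11)
river: ρ → (-11,16,15)
river: ρ → (15,14,-12)
river: ρ → (-12,10,17)
river: ρ → (17,24,-5)
river: ρ → (-5,26,12)
river: ρ → (12,22,-9)
river: ρ → (-9,14,20)
river: ρ → (20,26,-3)
river: ρ → (-3,28,11)
river: ρ → (11,16,-15)
river: ρ → (-15,14,12)
closes: descent 0, river 18
min |a| on river = 3

3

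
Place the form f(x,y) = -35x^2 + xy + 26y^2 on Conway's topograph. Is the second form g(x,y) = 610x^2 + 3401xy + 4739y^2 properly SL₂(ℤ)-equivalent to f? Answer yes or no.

D₁ = 3641, D₂ = 3641
river cycle of f (length 54): (26, 51, -10), (-10, 49, 31), (31, 13, -28), (-28, 43, 16), (16, 53, -13), (-13, 51, 20), (20, 29, -35), (-35, 41, 14), (14, 43, -32), (-32, 21, 25), … (44 more)
river cycle of g (length 54): (26, 51, -10), (-10, 49, 31), (31, 13, -28), (-28, 43, 16), (16, 53, -13), (-13, 51, 20), (20, 29, -35), (-35, 41, 14), (14, 43, -32), (-32, 21, 25), … (44 more)
cycles coincide ⇒ equivalent

yes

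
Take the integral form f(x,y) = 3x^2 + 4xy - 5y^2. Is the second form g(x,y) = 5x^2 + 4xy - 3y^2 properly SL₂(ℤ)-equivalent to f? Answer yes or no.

D₁ = 76, D₂ = 76
river cycle of f (length 6): (-5, 6, 2), (2, 6, -5), (-5, 4, 3), (3, 8, -1), (-1, 8, 3), (3, 4, -5)
river cycle of g (length 6): (-3, 8, 1), (1, 8, -3), (-3, 4, 5), (5, 6, -2), (-2, 6, 5), (5, 4, -3)
cycles differ ⇒ inequivalent

no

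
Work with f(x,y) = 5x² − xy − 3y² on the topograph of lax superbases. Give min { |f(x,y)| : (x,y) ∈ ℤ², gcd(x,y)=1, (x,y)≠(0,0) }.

descent: ρ → (-3,7,1)  [lands on river]
river: ρ → (1,7,-3)
river: ρ → (-3,5,3)
river: ρ → (3,7,-1)
river: ρ → (-1,7,3)
river: ρ → (3,5,-3)
closes: descent 1, river 6
min |a| on river = 1

1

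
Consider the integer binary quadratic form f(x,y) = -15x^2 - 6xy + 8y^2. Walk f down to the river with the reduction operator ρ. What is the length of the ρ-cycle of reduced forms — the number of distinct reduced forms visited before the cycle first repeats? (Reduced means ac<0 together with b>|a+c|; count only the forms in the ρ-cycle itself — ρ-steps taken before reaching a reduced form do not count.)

D = 516, ⌊√D⌋ = 22
descent: ρ → (8,22,-1)  [lands on river]
river: ρ → (-1,22,8)
river: ρ → (8,10,-13)
river: ρ → (-13,16,5)
river: ρ → (5,14,-16)
river: ρ → (-16,18,3)
river: ρ → (3,18,-16)
river: ρ → (-16,14,5)
river: ρ → (5,16,-13)
river: ρ → (-13,10,8)
ρ-cycle length = 10 (tail of 1 descent step not counted)

10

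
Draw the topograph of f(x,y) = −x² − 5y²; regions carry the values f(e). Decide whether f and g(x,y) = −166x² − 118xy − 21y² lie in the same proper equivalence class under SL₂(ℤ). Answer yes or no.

D₁ = -20, D₂ = -20
f is negative-definite; reduce −f:
−f: reduced (well bottom): (1,0,5) with a≤c, −a<b≤a
flip sign back: reduced form of f is (-1,0,-5)
g is negative-definite; reduce −g:
−g: flip: (166,118,21)→(21,-118,166)
−g: translate: b→8 (≡-118 mod 42), so (21,-118,166)→(21,8,1)
−g: flip: (21,8,1)→(1,-8,21)
−g: translate: b→0 (≡-8 mod 2), so (1,-8,21)→(1,0,5)
−g: reduced (well bottom): (1,0,5) with a≤c, −a<b≤a
flip sign back: reduced form of g is (-1,0,-5)
reduced forms (-1, 0, -5) vs (-1, 0, -5) ⇒ equivalent

yes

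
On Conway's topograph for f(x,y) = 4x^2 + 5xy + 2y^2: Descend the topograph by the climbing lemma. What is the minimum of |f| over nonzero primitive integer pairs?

translate: b→-3 (≡5 mod 8), so (4,5,2)→(4,-3,1)
flip: (4,-3,1)→(1,3,4)
translate: b→1 (≡3 mod 2), so (1,3,4)→(1,1,2)
reduced (well bottom): (1,1,2) with a≤c, −a<b≤a
well minimum = a = 1

1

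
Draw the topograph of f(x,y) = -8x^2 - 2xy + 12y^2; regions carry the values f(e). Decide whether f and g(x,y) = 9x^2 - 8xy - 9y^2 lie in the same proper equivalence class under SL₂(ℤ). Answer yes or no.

D₁ = 388, D₂ = 388
river cycle of f (length 18): (-8, 14, 6), (6, 10, -12), (-12, 14, 4), (4, 18, -4), (-4, 14, 12), (12, 10, -6), (-6, 14, 8), (8, 18, -2), (-2, 18, 8), (8, 14, -6), … (8 more)
river cycle of g (length 22): (-9, 8, 9), (9, 10, -8), (-8, 6, 11), (11, 16, -3), (-3, 14, 16), (16, 18, -1), (-1, 18, 16), (16, 14, -3), (-3, 16, 11), (11, 6, -8), … (12 more)
cycles differ ⇒ inequivalent

no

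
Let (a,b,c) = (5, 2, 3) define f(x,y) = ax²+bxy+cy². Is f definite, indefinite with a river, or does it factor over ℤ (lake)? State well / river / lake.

D = b²−4ac = 2² − 4·5·3 = -56
D < 0 ⇒ definite ⇒ every region one sign ⇒ single well

well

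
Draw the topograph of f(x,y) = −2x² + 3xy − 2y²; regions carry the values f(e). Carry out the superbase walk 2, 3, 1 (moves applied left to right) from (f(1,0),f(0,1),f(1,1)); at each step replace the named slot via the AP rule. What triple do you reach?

start (-2,-2,-1) = (f(1,0),f(0,1),f(1,1))
replace slot 2: 2·((-2)+(-1)) − (-2) = -4 → (-2,-4,-1)
replace slot 3: 2·((-2)+(-4)) − (-1) = -11 → (-2,-4,-11)
replace slot 1: 2·((-4)+(-11)) − (-2) = -28 → (-28,-4,-11)

-28,-4,-11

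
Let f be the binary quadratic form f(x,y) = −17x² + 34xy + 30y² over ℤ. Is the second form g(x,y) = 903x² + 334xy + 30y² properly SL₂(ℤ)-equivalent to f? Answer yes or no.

D₁ = 3196, D₂ = 3196
river cycle of f (length 8): (30, 26, -21), (-21, 16, 35), (35, 54, -2), (-2, 54, 35), (35, 16, -21), (-21, 26, 30), (30, 34, -17), (-17, 34, 30)
river cycle of g (length 8): (30, 26, -21), (-21, 16, 35), (35, 54, -2), (-2, 54, 35), (35, 16, -21), (-21, 26, 30), (30, 34, -17), (-17, 34, 30)
cycles coincide ⇒ equivalent

yes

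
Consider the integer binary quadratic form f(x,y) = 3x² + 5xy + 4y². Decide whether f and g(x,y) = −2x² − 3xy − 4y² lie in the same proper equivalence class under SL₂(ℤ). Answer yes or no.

D₁ = -23, D₂ = -23
f: translate: b→-1 (≡5 mod 6), so (3,5,4)→(3,-1,2)
f: flip: (3,-1,2)→(2,1,3)
f: reduced (well bottom): (2,1,3) with a≤c, −a<b≤a
g is negative-definite; reduce −g:
−g: translate: b→-1 (≡3 mod 4), so (2,3,4)→(2,-1,3)
−g: reduced (well bottom): (2,-1,3) with a≤c, −a<b≤a
flip sign back: reduced form of g is (-2,1,-3)
reduced forms (2, 1, 3) vs (-2, 1, -3) ⇒ inequivalent

no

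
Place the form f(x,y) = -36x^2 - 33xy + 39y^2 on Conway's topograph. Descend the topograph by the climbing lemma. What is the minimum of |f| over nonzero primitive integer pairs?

descent: ρ → (39,33,-36)  [lands on river]
river: ρ → (-36,39,36)
river: ρ → (36,33,-39)
river: ρ → (-39,45,30)
river: ρ → (30,75,-9)
river: ρ → (-9,69,54)
river: ρ → (54,39,-24)
river: ρ → (-24,57,36)
river: ρ → (36,15,-45)
river: ρ → (-45,75,6)
river: ρ → (6,81,-6)
river: ρ → (-6,75,45)
river: ρ → (45,15,-36)
river: ρ → (-36,57,24)
river: ρ → (24,39,-54)
river: ρ → (-54,69,9)
river: ρ → (9,75,-30)
river: ρ → (-30,45,39)
closes: descent 1, river 18
min |a| on river = 6

6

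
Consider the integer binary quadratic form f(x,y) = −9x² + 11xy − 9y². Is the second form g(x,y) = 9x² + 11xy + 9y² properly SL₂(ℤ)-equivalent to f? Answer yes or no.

D₁ = -203, D₂ = -203
f is negative-definite; reduce −f:
−f: translate: b→7 (≡-11 mod 18), so (9,-11,9)→(9,7,7)
−f: flip: (9,7,7)→(7,-7,9)
−f: translate: b→7 (≡-7 mod 14), so (7,-7,9)→(7,7,9)
−f: reduced (well bottom): (7,7,9) with a≤c, −a<b≤a
flip sign back: reduced form of f is (-7,-7,-9)
g: translate: b→-7 (≡11 mod 18), so (9,11,9)→(9,-7,7)
g: flip: (9,-7,7)→(7,7,9)
g: reduced (well bottom): (7,7,9) with a≤c, −a<b≤a
reduced forms (-7, -7, -9) vs (7, 7, 9) ⇒ inequivalent

no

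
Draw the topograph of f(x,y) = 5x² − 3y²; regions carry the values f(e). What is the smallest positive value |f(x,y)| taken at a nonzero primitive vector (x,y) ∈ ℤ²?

descent: ρ → (-3,6,2)  [lands on river]
river: ρ → (2,6,-3)
closes: descent 1, river 2
min |a| on river = 2

2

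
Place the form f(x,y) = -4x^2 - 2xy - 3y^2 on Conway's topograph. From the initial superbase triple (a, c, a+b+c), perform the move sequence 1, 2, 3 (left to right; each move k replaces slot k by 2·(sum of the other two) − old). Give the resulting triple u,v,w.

start (-4,-3,-9) = (f(1,0),f(0,1),f(1,1))
replace slot 1: 2·((-3)+(-9)) − (-4) = -20 → (-20,-3,-9)
replace slot 2: 2·((-20)+(-9)) − (-3) = -55 → (-20,-55,-9)
replace slot 3: 2·((-20)+(-55)) − (-9) = -141 → (-20,-55,-141)

-20,-55,-141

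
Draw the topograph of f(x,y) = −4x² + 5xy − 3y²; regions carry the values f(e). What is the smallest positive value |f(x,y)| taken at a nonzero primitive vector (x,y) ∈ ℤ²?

translate: b→3 (≡-5 mod 8), so (4,-5,3)→(4,3,2)
flip: (4,3,2)→(2,-3,4)
translate: b→1 (≡-3 mod 4), so (2,-3,4)→(2,1,3)
reduced (well bottom): (2,1,3) with a≤c, −a<b≤a
well minimum |f| = |-2| = 2 (negative-definite)

2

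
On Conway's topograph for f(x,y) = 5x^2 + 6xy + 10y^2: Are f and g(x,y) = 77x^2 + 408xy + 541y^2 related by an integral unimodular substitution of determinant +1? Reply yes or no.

D₁ = -164, D₂ = -164
f: translate: b→-4 (≡6 mod 10), so (5,6,10)→(5,-4,9)
f: reduced (well bottom): (5,-4,9) with a≤c, −a<b≤a
g: translate: b→-54 (≡408 mod 154), so (77,408,541)→(77,-54,10)
g: flip: (77,-54,10)→(10,54,77)
g: translate: b→-6 (≡54 mod 20), so (10,54,77)→(10,-6,5)
g: flip: (10,-6,5)→(5,6,10)
g: translate: b→-4 (≡6 mod 10), so (5,6,10)→(5,-4,9)
g: reduced (well bottom): (5,-4,9) with a≤c, −a<b≤a
reduced forms (5, -4, 9) vs (5, -4, 9) ⇒ equivalent

yes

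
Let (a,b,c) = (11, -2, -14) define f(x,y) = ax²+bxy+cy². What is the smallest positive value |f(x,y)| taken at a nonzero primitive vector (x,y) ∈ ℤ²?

descent: ρ → (-14,2,11)
descent: ρ → (11,20,-5)  [lands on river]
river: ρ → (-5,20,11)
river: ρ → (11,24,-1)
river: ρ → (-1,24,11)
closes: descent 2, river 4
min |a| on river = 1

1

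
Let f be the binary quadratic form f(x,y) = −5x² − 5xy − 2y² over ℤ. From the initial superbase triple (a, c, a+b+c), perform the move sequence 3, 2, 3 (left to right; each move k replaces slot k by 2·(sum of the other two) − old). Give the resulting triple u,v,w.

start (-5,-2,-12) = (f(1,0),f(0,1),f(1,1))
replace slot 3: 2·((-5)+(-2)) − (-12) = -2 → (-5,-2,-2)
replace slot 2: 2·((-5)+(-2)) − (-2) = -12 → (-5,-12,-2)
replace slot 3: 2·((-5)+(-12)) − (-2) = -32 → (-5,-12,-32)

-5,-12,-32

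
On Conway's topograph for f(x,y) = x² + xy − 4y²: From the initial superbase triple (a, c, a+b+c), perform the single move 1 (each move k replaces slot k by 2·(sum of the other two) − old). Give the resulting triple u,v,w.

start (1,-4,-2) = (f(1,0),f(0,1),f(1,1))
replace slot 1: 2·((-4)+(-2)) − 1 = -13 → (-13,-4,-2)

-13,-4,-2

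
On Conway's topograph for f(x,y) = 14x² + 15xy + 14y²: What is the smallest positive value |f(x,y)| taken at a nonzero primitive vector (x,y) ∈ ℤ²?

translate: b→-13 (≡15 mod 28), so (14,15,14)→(14,-13,13)
flip: (14,-13,13)→(13,13,14)
reduced (well bottom): (13,13,14) with a≤c, −a<b≤a
well minimum = a = 13

13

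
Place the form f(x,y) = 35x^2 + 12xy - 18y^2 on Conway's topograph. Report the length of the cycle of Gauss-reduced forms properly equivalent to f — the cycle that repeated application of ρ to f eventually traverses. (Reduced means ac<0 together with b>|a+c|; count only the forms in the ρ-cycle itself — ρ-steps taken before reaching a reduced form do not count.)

D = 2664, ⌊√D⌋ = 51
descent: ρ → (-18,24,29)  [lands on river]
river: ρ → (29,34,-13)
river: ρ → (-13,44,14)
river: ρ → (14,40,-19)
river: ρ → (-19,36,18)
river: ρ → (18,36,-19)
river: ρ → (-19,40,14)
river: ρ → (14,44,-13)
river: ρ → (-13,34,29)
river: ρ → (29,24,-18)
river: ρ → (-18,48,5)
river: ρ → (5,42,-45)
river: ρ → (-45,48,2)
river: ρ → (2,48,-45)
river: ρ → (-45,42,5)
river: ρ → (5,48,-18)
ρ-cycle length = 16 (tail of 1 descent step not counted)

16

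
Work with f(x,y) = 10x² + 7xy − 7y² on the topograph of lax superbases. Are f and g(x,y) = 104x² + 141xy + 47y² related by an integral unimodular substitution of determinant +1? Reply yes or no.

D₁ = 329, D₂ = 329
river cycle of f (length 16): (-7, 7, 10), (10, 13, -4), (-4, 11, 13), (13, 15, -2), (-2, 17, 5), (5, 13, -8), (-8, 3, 10), (10, 17, -1), (-1, 17, 10), (10, 3, -8), … (6 more)
river cycle of g (length 16): (10, 13, -4), (-4, 11, 13), (13, 15, -2), (-2, 17, 5), (5, 13, -8), (-8, 3, 10), (10, 17, -1), (-1, 17, 10), (10, 3, -8), (-8, 13, 5), … (6 more)
cycles coincide ⇒ equivalent

yes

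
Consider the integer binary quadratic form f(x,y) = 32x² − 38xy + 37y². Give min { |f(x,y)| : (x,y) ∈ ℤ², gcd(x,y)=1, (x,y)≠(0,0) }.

translate: b→26 (≡-38 mod 64), so (32,-38,37)→(32,26,31)
flip: (32,26,31)→(31,-26,32)
reduced (well bottom): (31,-26,32) with a≤c, −a<b≤a
well minimum = a = 31

31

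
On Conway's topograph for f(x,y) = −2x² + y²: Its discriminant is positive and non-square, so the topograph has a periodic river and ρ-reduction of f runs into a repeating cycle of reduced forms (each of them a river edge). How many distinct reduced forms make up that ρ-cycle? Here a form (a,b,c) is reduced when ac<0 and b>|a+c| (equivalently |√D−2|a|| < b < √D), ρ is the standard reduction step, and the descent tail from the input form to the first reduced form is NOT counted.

D = 8, ⌊√D⌋ = 2
descent: ρ → (1,2,-1)  [lands on river]
river: ρ → (-1,2,1)
ρ-cycle length = 2 (tail of 1 descent step not counted)

2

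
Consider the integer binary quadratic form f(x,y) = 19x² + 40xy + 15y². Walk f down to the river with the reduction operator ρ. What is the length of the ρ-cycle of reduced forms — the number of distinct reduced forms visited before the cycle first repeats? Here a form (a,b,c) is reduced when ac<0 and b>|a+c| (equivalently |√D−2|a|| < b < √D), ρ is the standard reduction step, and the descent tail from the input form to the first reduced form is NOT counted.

D = 460, ⌊√D⌋ = 21
descent: ρ → (15,20,-1)  [lands on river]
river: ρ → (-1,20,15)
river: ρ → (15,10,-6)
river: ρ → (-6,14,11)
river: ρ → (11,8,-9)
river: ρ → (-9,10,10)
river: ρ → (10,10,-9)
river: ρ → (-9,8,11)
river: ρ → (11,14,-6)
river: ρ → (-6,10,15)
ρ-cycle length = 10 (tail of 1 descent step not counted)

10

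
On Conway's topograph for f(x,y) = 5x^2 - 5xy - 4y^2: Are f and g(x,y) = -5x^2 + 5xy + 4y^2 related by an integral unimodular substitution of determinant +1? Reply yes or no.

D₁ = 105, D₂ = 105
river cycle of f (length 6): (-4, 5, 5), (5, 5, -4), (-4, 3, 6), (6, 9, -1), (-1, 9, 6), (6, 3, -4)
river cycle of g (length 6): (4, 3, -6), (-6, 9, 1), (1, 9, -6), (-6, 3, 4), (4, 5, -5), (-5, 5, 4)
cycles differ ⇒ inequivalent

no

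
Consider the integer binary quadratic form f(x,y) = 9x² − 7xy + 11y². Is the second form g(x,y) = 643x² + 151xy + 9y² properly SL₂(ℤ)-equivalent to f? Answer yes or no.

D₁ = -347, D₂ = -347
f: reduced (well bottom): (9,-7,11) with a≤c, −a<b≤a
g: flip: (643,151,9)→(9,-151,643)
g: translate: b→-7 (≡-151 mod 18), so (9,-151,643)→(9,-7,11)
g: reduced (well bottom): (9,-7,11) with a≤c, −a<b≤a
reduced forms (9, -7, 11) vs (9, -7, 11) ⇒ equivalent

yes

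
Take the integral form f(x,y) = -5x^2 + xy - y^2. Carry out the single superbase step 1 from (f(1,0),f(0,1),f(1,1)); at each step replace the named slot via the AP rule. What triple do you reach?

start (-5,-1,-5) = (f(1,0),f(0,1),f(1,1))
replace slot 1: 2·((-1)+(-5)) − (-5) = -7 → (-7,-1,-5)

-7,-1,-5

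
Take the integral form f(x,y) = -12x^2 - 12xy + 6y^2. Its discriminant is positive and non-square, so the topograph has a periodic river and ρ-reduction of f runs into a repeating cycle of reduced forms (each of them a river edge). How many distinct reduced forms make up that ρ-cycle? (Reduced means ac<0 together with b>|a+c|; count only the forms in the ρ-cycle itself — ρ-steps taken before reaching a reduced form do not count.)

D = 432, ⌊√D⌋ = 20
descent: ρ → (6,12,-12)  [lands on river]
river: ρ → (-12,12,6)
ρ-cycle length = 2 (tail of 1 descent step not counted)

2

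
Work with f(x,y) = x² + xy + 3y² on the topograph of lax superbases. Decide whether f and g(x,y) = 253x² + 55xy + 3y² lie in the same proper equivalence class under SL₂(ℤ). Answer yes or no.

D₁ = -11, D₂ = -11
f: reduced (well bottom): (1,1,3) with a≤c, −a<b≤a
g: flip: (253,55,3)→(3,-55,253)
g: translate: b→-1 (≡-55 mod 6), so (3,-55,253)→(3,-1,1)
g: flip: (3,-1,1)→(1,1,3)
g: reduced (well bottom): (1,1,3) with a≤c, −a<b≤a
reduced forms (1, 1, 3) vs (1, 1, 3) ⇒ equivalent

yes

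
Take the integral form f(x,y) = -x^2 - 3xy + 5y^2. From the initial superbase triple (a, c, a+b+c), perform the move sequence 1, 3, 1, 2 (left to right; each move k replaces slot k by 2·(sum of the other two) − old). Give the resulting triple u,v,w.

start (-1,5,1) = (f(1,0),f(0,1),f(1,1))
replace slot 1: 2·(5+1) − (-1) = 13 → (13,5,1)
replace slot 3: 2·(13+5) − 1 = 35 → (13,5,35)
replace slot 1: 2·(5+35) − 13 = 67 → (67,5,35)
replace slot 2: 2·(67+35) − 5 = 199 → (67,199,35)

67,199,35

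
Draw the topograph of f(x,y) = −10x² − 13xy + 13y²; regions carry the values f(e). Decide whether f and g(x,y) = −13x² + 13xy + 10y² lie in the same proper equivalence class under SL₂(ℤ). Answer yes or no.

D₁ = 689, D₂ = 689
river cycle of f (length 6): (13, 13, -10), (-10, 7, 16), (16, 25, -1), (-1, 25, 16), (16, 7, -10), (-10, 13, 13)
river cycle of g (length 6): (10, 7, -16), (-16, 25, 1), (1, 25, -16), (-16, 7, 10), (10, 13, -13), (-13, 13, 10)
cycles differ ⇒ inequivalent

no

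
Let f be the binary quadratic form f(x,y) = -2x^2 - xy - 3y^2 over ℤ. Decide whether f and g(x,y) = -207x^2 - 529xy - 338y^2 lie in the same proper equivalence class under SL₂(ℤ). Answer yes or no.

D₁ = -23, D₂ = -23
f is negative-definite; reduce −f:
−f: reduced (well bottom): (2,1,3) with a≤c, −a<b≤a
flip sign back: reduced form of f is (-2,-1,-3)
g is negative-definite; reduce −g:
−g: translate: b→115 (≡529 mod 414), so (207,529,338)→(207,115,16)
−g: flip: (207,115,16)→(16,-115,207)
−g: translate: b→13 (≡-115 mod 32), so (16,-115,207)→(16,13,3)
−g: flip: (16,13,3)→(3,-13,16)
−g: translate: b→-1 (≡-13 mod 6), so (3,-13,16)→(3,-1,2)
−g: flip: (3,-1,2)→(2,1,3)
−g: reduced (well bottom): (2,1,3) with a≤c, −a<b≤a
flip sign back: reduced form of g is (-2,-1,-3)
reduced forms (-2, -1, -3) vs (-2, -1, -3) ⇒ equivalent

yes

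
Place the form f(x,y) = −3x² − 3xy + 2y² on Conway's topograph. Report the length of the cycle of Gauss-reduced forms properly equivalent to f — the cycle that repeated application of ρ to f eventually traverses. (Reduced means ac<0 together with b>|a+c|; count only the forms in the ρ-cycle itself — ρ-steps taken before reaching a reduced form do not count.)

D = 33, ⌊√D⌋ = 5
descent: ρ → (2,3,-3)  [lands on river]
river: ρ → (-3,3,2)
river: ρ → (2,5,-1)
river: ρ → (-1,5,2)
ρ-cycle length = 4 (tail of 1 descent step not counted)

4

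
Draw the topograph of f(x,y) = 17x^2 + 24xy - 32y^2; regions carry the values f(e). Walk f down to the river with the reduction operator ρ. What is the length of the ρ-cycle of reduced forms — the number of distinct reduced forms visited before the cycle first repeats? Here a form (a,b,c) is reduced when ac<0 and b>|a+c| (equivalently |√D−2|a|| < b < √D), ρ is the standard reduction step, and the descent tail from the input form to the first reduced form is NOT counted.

D = 2752, ⌊√D⌋ = 52
river: ρ → (-32,40,9)
river: ρ → (9,50,-7)
river: ρ → (-7,48,16)
river: ρ → (16,48,-7)
river: ρ → (-7,50,9)
river: ρ → (9,40,-32)
river: ρ → (-32,24,17)
river: ρ → (17,44,-12)
river: ρ → (-12,52,1)
river: ρ → (1,52,-12)
river: ρ → (-12,44,17)
river: ρ → (17,24,-32)
ρ-cycle length = 12 (tail of 0 descent steps not counted)

12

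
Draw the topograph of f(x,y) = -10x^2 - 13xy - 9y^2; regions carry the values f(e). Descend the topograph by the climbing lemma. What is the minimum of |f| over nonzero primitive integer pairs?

translate: b→-7 (≡13 mod 20), so (10,13,9)→(10,-7,6)
flip: (10,-7,6)→(6,7,10)
translate: b→-5 (≡7 mod 12), so (6,7,10)→(6,-5,9)
reduced (well bottom): (6,-5,9) with a≤c, −a<b≤a
well minimum |f| = |-6| = 6 (negative-definite)

6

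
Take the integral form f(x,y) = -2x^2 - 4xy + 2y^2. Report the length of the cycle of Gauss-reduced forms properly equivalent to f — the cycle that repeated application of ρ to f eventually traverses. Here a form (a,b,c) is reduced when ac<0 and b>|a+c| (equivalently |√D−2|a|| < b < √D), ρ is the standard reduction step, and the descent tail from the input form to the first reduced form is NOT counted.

D = 32, ⌊√D⌋ = 5
descent: ρ → (2,4,-2)  [lands on river]
river: ρ → (-2,4,2)
ρ-cycle length = 2 (tail of 1 descent step not counted)

2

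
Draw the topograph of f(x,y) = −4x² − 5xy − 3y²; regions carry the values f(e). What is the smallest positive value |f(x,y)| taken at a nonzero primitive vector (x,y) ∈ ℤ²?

translate: b→-3 (≡5 mod 8), so (4,5,3)→(4,-3,2)
flip: (4,-3,2)→(2,3,4)
translate: b→-1 (≡3 mod 4), so (2,3,4)→(2,-1,3)
reduced (well bottom): (2,-1,3) with a≤c, −a<b≤a
well minimum |f| = |-2| = 2 (negative-definite)

2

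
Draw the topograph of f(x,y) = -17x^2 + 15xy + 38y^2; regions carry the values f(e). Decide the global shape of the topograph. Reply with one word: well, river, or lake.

D = b²−4ac = 15² − 4·(-17)·38 = 2809
D = 53² is a perfect square ⇒ form factors over ℤ ⇒ lakes

lake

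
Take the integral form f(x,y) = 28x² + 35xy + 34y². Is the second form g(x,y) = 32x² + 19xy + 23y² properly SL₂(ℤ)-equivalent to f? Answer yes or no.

D₁ = -2583, D₂ = -2583
f: translate: b→-21 (≡35 mod 56), so (28,35,34)→(28,-21,27)
f: flip: (28,-21,27)→(27,21,28)
f: reduced (well bottom): (27,21,28) with a≤c, −a<b≤a
g: flip: (32,19,23)→(23,-19,32)
g: reduced (well bottom): (23,-19,32) with a≤c, −a<b≤a
reduced forms (27, 21, 28) vs (23, -19, 32) ⇒ inequivalent

no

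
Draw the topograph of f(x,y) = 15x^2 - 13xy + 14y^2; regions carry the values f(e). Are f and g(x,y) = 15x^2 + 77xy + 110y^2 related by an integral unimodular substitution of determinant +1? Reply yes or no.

D₁ = -671, D₂ = -671
f: flip: (15,-13,14)→(14,13,15)
f: reduced (well bottom): (14,13,15) with a≤c, −a<b≤a
g: translate: b→-13 (≡77 mod 30), so (15,77,110)→(15,-13,14)
g: flip: (15,-13,14)→(14,13,15)
g: reduced (well bottom): (14,13,15) with a≤c, −a<b≤a
reduced forms (14, 13, 15) vs (14, 13, 15) ⇒ equivalent

yes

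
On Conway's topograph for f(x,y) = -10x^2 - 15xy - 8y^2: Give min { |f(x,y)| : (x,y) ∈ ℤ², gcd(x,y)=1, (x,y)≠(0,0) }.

translate: b→-5 (≡15 mod 20), so (10,15,8)→(10,-5,3)
flip: (10,-5,3)→(3,5,10)
translate: b→-1 (≡5 mod 6), so (3,5,10)→(3,-1,8)
reduced (well bottom): (3,-1,8) with a≤c, −a<b≤a
well minimum |f| = |-3| = 3 (negative-definite)

3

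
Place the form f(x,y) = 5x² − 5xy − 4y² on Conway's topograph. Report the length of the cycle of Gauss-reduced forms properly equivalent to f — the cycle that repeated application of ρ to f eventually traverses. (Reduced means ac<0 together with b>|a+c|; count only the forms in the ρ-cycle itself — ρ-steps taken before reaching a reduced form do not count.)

D = 105, ⌊√D⌋ = 10
descent: ρ → (-4,5,5)  [lands on river]
river: ρ → (5,5,-4)
river: ρ → (-4,3,6)
river: ρ → (6,9,-1)
river: ρ → (-1,9,6)
river: ρ → (6,3,-4)
ρ-cycle length = 6 (tail of 1 descent step not counted)

6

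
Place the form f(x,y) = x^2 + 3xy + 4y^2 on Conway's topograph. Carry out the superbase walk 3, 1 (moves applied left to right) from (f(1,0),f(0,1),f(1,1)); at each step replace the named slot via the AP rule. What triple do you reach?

start (1,4,8) = (f(1,0),f(0,1),f(1,1))
replace slot 3: 2·(1+4) − 8 = 2 → (1,4,2)
replace slot 1: 2·(4+2) − 1 = 11 → (11,4,2)

11,4,2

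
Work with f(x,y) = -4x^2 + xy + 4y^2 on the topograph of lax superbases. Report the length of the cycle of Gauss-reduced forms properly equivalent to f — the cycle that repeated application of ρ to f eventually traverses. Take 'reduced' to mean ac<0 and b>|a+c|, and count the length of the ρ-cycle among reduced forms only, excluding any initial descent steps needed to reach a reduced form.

D = 65, ⌊√D⌋ = 8
river: ρ → (4,7,-1)
river: ρ → (-1,7,4)
river: ρ → (4,1,-4)
river: ρ → (-4,7,1)
river: ρ → (1,7,-4)
river: ρ → (-4,1,4)
ρ-cycle length = 6 (tail of 0 descent steps not counted)

6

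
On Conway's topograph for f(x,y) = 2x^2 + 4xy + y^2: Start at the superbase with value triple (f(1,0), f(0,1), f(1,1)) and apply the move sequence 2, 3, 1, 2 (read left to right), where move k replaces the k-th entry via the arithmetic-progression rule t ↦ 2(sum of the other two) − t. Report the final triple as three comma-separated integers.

start (2,1,7) = (f(1,0),f(0,1),f(1,1))
replace slot 2: 2·(2+7) − 1 = 17 → (2,17,7)
replace slot 3: 2·(2+17) − 7 = 31 → (2,17,31)
replace slot 1: 2·(17+31) − 2 = 94 → (94,17,31)
replace slot 2: 2·(94+31) − 17 = 233 → (94,233,31)

94,233,31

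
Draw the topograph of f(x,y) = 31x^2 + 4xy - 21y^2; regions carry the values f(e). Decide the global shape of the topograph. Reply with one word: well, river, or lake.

D = b²−4ac = 4² − 4·31·(-21) = 2620
D > 0 non-square ⇒ indefinite ⇒ periodic river

river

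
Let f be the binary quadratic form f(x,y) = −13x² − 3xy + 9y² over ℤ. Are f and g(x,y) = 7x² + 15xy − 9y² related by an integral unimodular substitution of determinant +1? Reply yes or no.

D₁ = 477, D₂ = 477
river cycle of f (length 8): (9, 21, -1), (-1, 21, 9), (9, 15, -7), (-7, 13, 11), (11, 9, -9), (-9, 9, 11), (11, 13, -7), (-7, 15, 9)
river cycle of g (length 8): (-9, 21, 1), (1, 21, -9), (-9, 15, 7), (7, 13, -11), (-11, 9, 9), (9, 9, -11), (-11, 13, 7), (7, 15, -9)
cycles differ ⇒ inequivalent

no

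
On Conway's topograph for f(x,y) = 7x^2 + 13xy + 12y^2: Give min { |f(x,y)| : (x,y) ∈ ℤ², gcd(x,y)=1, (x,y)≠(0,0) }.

translate: b→-1 (≡13 mod 14), so (7,13,12)→(7,-1,6)
flip: (7,-1,6)→(6,1,7)
reduced (well bottom): (6,1,7) with a≤c, −a<b≤a
well minimum = a = 6

6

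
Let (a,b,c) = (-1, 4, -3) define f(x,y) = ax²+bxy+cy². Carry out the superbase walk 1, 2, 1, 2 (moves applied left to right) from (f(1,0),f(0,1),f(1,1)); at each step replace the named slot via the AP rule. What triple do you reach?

start (-1,-3,0) = (f(1,0),f(0,1),f(1,1))
replace slot 1: 2·((-3)+0) − (-1) = -5 → (-5,-3,0)
replace slot 2: 2·((-5)+0) − (-3) = -7 → (-5,-7,0)
replace slot 1: 2·((-7)+0) − (-5) = -9 → (-9,-7,0)
replace slot 2: 2·((-9)+0) − (-7) = -11 → (-9,-11,0)

-9,-11,0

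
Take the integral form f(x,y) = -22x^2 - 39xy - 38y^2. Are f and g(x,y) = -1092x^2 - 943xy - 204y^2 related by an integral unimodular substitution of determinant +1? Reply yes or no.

D₁ = -1823, D₂ = -1823
f is negative-definite; reduce −f:
−f: translate: b→-5 (≡39 mod 44), so (22,39,38)→(22,-5,21)
−f: flip: (22,-5,21)→(21,5,22)
−f: reduced (well bottom): (21,5,22) with a≤c, −a<b≤a
flip sign back: reduced form of f is (-21,-5,-22)
g is negative-definite; reduce −g:
−g: flip: (1092,943,204)→(204,-943,1092)
−g: translate: b→-127 (≡-943 mod 408), so (204,-943,1092)→(204,-127,22)
−g: flip: (204,-127,22)→(22,127,204)
−g: translate: b→-5 (≡127 mod 44), so (22,127,204)→(22,-5,21)
−g: flip: (22,-5,21)→(21,5,22)
−g: reduced (well bottom): (21,5,22) with a≤c, −a<b≤a
flip sign back: reduced form of g is (-21,-5,-22)
reduced forms (-21, -5, -22) vs (-21, -5, -22) ⇒ equivalent

yes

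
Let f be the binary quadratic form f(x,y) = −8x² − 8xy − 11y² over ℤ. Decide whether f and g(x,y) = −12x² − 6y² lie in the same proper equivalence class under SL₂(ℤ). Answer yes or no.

D₁ = -288, D₂ = -288
f is negative-definite; reduce −f:
−f: reduced (well bottom): (8,8,11) with a≤c, −a<b≤a
flip sign back: reduced form of f is (-8,-8,-11)
g is negative-definite; reduce −g:
−g: flip: (12,0,6)→(6,0,12)
−g: reduced (well bottom): (6,0,12) with a≤c, −a<b≤a
flip sign back: reduced form of g is (-6,0,-12)
reduced forms (-8, -8, -11) vs (-6, 0, -12) ⇒ inequivalent

no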